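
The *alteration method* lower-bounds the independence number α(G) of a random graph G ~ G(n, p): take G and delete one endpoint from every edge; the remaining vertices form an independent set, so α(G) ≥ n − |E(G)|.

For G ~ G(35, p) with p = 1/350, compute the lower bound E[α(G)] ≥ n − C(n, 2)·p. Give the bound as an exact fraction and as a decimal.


E[|E(G)|] = C(35, 2)·p = 595 · (1/350) = 17/10.
E[α(G)] ≥ n − E[|E(G)|] = 35 − 17/10 = 333/10.
Numerically: ≈ 33.300.
(This is only a lower bound; the true E[α(G)] may be larger.)

E[α(G)] ≥ 333/10 ≈ 33.300.


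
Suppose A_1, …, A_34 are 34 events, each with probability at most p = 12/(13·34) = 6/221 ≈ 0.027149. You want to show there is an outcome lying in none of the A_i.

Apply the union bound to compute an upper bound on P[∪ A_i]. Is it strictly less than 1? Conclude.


Union bound: P[∪_{i=1}^{34} A_i] ≤ Σ_i P[A_i] ≤ 34·p = 34·(6/221) = 12/13.
Numerically: 12/13 ≈ 0.923077.
Is 12/13 < 1? YES.
Since P[∪ A_i] ≤ 12/13 < 1, the complement has P[∩ A_i^c] ≥ 1 − 12/13 = 1/13 > 0, so some outcome avoids every A_i.

34·p = 12/13 ≈ 0.923077; existence CERTIFIED by the union bound.


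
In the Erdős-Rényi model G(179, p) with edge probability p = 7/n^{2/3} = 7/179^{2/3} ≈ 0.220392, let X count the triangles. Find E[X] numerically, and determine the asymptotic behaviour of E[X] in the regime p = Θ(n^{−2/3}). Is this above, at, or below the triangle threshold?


Number of potential triangles: C(179, 3) = 939929.
Each occurs with probability p³ ≈ (0.220392)³ ≈ 1.07050342e-02.
By linearity: E[X] = C(179, 3)·p³ ≈ 939929 · 1.07050342e-02 ≈ 10061.972067.
Since α = 2/3 < 1, p = c/n^{2/3} ≫ 1/n is above the triangle threshold p ~ 1/n. Asymptotically E[X] ~ (c³/6)·n^{3(1−α)} = (7³/6)·n^{1} → ∞; triangles are abundant w.h.p.

E[X] ≈ 10061.972067; in regime p = Θ(1/n^{2/3}) E[X] diverges (above the triangle threshold p ~ 1/n).


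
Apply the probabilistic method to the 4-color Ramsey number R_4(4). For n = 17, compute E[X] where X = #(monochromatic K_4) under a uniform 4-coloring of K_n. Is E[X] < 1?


E[X] = C(17, 4) · 4^{1 − 6} = 2380 · 4^{−5} = 2380/1024.
As a reduced fraction: E[X] = 595/256 ≈ 2.3242188.
Is E[X] < 1? NO.
Since E[X] ≥ 1, the first-moment bound is inconclusive at n = 17; it does NOT by itself certify R_4(4) > 17.

E[X] = 595/256 ≈ 2.3242188; E[X] ≥ 1; first-moment method inconclusive here.


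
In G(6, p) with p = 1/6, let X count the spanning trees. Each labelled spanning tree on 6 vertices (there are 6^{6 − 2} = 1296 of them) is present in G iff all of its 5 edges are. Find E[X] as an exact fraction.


K_6 has 6^{6 − 2} = 1296 labelled spanning trees.
For each such spanning tree H, let X_H = 1 if all 5 edges of H are present in G. Then P[X_H = 1] = p^{5} = (1/6)^{5} = 1/7776.
Summing the indicators: E[X] = Σ_H E[X_H] = 1296 · p^{5} = 1296 · 1/7776 = 1/6.
Numerically: E[X] ≈ 0.167.

E[X] = 1296 · (1/6)^{5} = 1/6 ≈ 0.167.


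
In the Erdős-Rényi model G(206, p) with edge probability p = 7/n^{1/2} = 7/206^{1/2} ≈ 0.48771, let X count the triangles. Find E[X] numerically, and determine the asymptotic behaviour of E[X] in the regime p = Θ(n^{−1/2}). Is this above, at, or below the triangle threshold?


Number of potential triangles: C(206, 3) = 1435820.
Each occurs with probability p³ ≈ (0.48771)³ ≈ 1.1600943e-01.
By linearity: E[X] = C(206, 3)·p³ ≈ 1435820 · 1.1600943e-01 ≈ 166568.65846.
Since α = 1/2 < 1, p = c/n^{1/2} ≫ 1/n is above the triangle threshold p ~ 1/n. Asymptotically E[X] ~ (c³/6)·n^{3(1−α)} = (7³/6)·n^{1.5} → ∞; triangles are abundant w.h.p.

E[X] ≈ 166568.65846; in regime p = Θ(1/n^{1/2}) E[X] diverges (above the triangle threshold p ~ 1/n).


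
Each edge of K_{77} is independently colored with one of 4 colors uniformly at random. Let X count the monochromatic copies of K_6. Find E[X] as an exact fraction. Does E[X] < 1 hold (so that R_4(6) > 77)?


E[X] = C(77, 6) · 4^{1 − 15} = 237093780 · 4^{−14} = 237093780/268435456.
As a reduced fraction: E[X] = 59273445/67108864 ≈ 0.8832.
Is E[X] < 1? YES.
Since E[X] < 1, there exists a 4-coloring of K_{77} with no monochromatic K_6; hence R_4(6) > 77.

E[X] = 59273445/67108864 ≈ 0.8832; E[X] < 1, so R_4(6) > 77.


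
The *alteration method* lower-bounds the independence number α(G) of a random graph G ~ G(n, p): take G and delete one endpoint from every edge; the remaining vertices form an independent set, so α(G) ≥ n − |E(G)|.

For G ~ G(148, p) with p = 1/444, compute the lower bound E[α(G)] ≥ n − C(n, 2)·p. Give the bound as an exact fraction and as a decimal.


E[|E(G)|] = C(148, 2)·p = 10878 · (1/444) = 49/2.
E[α(G)] ≥ n − E[|E(G)|] = 148 − 49/2 = 247/2.
Numerically: ≈ 123.50000.
(This is only a lower bound; the true E[α(G)] may be larger.)

E[α(G)] ≥ 247/2 ≈ 123.50000.


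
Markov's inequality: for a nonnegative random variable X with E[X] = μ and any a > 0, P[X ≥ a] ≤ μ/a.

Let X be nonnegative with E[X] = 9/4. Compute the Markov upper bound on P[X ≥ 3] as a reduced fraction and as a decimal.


μ = E[X] = 9/4, a = 3.
Markov: P[X ≥ 3] ≤ μ/a = (9/4)/3 = 3/4.
Numerically: ≈ 0.75000.
(Since a = 3 > μ = 2.25000, the bound 3/4 is < 1 and informative.)

P[X ≥ 3] ≤ 3/4 ≈ 0.75000.


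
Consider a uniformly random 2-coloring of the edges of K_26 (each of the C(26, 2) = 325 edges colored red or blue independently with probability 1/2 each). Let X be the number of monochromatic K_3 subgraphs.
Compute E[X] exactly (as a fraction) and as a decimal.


Let X = Σ_S X_S over the C(26, 3) = 2600 subsets S of size 3, where X_S = 1 if the K_3 on S is monochromatic.
For a fixed S, the K_3 on S has C(3, 2) = 3 edges. P[all 3 edges red] = (1/2)^3, and likewise for blue, so P[monochromatic] = 2·(1/2)^3 = 2^{1 − 3} = 1/4.
Summing: E[X] = C(26, 3) · 2^{1 − 3} = 2600 · 1/4 = 650.
Numerically: E[X] ≈ 650.0000.

E[X] = C(26,3)·2^(1−C(3,2)) = 650 ≈ 650.0000.


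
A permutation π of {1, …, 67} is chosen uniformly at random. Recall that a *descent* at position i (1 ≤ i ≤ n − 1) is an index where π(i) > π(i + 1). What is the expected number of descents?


Write X = Σ X_I over i = 1, …, 66, with X_I the indicator of one descent.
There are 66 indicators.
For each fixed i, the pair (π(i), π(i+1)) is a uniformly random ordered pair of distinct values from {1, …, 67}; by symmetry P[π(i) > π(i+1)] = 1/2.
By linearity: E[X] = 66 · (1/2) = (67 − 1) · (1/2) = 33 ≈ 33.0000.

E[X] = 33 = 33.0000.


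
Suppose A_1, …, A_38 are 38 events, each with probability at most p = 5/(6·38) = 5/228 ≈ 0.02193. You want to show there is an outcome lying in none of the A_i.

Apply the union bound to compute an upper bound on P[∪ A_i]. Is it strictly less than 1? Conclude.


Union bound: P[∪_{i=1}^{38} A_i] ≤ Σ_i P[A_i] ≤ 38·p = 38·(5/228) = 5/6.
Numerically: 5/6 ≈ 0.83333.
Is 5/6 < 1? YES.
Since P[∪ A_i] ≤ 5/6 < 1, the complement has P[∩ A_i^c] ≥ 1 − 5/6 = 1/6 > 0, so some outcome avoids every A_i.

38·p = 5/6 ≈ 0.83333; existence CERTIFIED by the union bound.


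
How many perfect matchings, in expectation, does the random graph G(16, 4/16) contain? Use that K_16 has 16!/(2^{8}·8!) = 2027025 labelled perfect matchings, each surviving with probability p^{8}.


K_16 has 16!/(2^{8}·8!) = 2027025 labelled perfect matchings.
For each such perfect matching H, let X_H = 1 if all 8 edges of H are present in G. Then P[X_H = 1] = p^{8} = (1/4)^{8} = 1/65536.
Summing the indicators: E[X] = Σ_H E[X_H] = 2027025 · p^{8} = 2027025 · 1/65536 = 2027025/65536.
Numerically: E[X] ≈ 30.93.

E[X] = 2027025 · (1/4)^{8} = 2027025/65536 ≈ 30.93.


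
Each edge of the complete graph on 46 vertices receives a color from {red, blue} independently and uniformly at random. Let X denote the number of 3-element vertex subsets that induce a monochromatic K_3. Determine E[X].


Let X = Σ_S X_S over the C(46, 3) = 15180 subsets S of size 3, where X_S = 1 if the K_3 on S is monochromatic.
For a fixed S, the K_3 on S has C(3, 2) = 3 edges. P[all 3 edges red] = (1/2)^3, and likewise for blue, so P[monochromatic] = 2·(1/2)^3 = 2^{1 − 3} = 1/4.
Summing: E[X] = C(46, 3) · 2^{1 − 3} = 15180 · 1/4 = 3795.
Numerically: E[X] ≈ 3795.000.

E[X] = C(46,3)·2^(1−C(3,2)) = 3795 ≈ 3795.000.


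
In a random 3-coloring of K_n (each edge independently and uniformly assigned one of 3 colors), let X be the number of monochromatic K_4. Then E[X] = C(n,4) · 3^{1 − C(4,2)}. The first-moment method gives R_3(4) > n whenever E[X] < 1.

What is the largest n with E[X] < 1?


We need C(n, 4) · 3^{1 − 6} < 1, i.e. C(n, 4) < 3^{6 − 1} = 243.
Check values of n near the boundary:
  n = 8: C(8, 4) = 70; 70 < 243? YES
  n = 9: C(9, 4) = 126; 126 < 243? YES
  n = 10: C(10, 4) = 210; 210 < 243? YES
  n = 11: C(11, 4) = 330; 330 < 243? NO
  n = 12: C(12, 4) = 495; 495 < 243? NO
  n = 13: C(13, 4) = 715; 715 < 243? NO
The largest n with C(n, 4) < 243 is n = 10 (where E[X] = 70/81 ≈ 0.8641975). Hence R_3(4) > 10, i.e. R_3(4) ≥ 11.

Largest n = 10; hence R_3(4) > 10.


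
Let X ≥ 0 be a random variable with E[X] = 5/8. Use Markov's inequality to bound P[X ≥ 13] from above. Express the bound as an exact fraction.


μ = E[X] = 5/8, a = 13.
Markov: P[X ≥ 13] ≤ μ/a = (5/8)/13 = 5/104.
Numerically: ≈ 0.048.
(Since a = 13 > μ = 0.625, the bound 5/104 is < 1 and informative.)

P[X ≥ 13] ≤ 5/104 ≈ 0.048.


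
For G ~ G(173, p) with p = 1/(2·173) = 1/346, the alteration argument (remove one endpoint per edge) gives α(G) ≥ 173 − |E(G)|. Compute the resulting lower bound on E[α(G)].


E[|E(G)|] = C(173, 2)·p = 14878 · (1/346) = 43.
E[α(G)] ≥ n − E[|E(G)|] = 173 − 43 = 130.
Numerically: ≈ 130.000000.
(This is only a lower bound; the true E[α(G)] may be larger.)

E[α(G)] ≥ 130 ≈ 130.000000.


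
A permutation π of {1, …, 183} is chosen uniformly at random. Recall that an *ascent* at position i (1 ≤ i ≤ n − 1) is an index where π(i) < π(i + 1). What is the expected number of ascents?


Write X = Σ X_I over i = 1, …, 182, with X_I the indicator of one ascent.
There are 182 indicators.
For each fixed i, the pair (π(i), π(i+1)) is a uniformly random ordered pair of distinct values from {1, …, 183}; by symmetry P[π(i) < π(i+1)] = 1/2.
By linearity: E[X] = 182 · (1/2) = (183 − 1) · (1/2) = 91 ≈ 91.00000.

E[X] = 91 = 91.00000.


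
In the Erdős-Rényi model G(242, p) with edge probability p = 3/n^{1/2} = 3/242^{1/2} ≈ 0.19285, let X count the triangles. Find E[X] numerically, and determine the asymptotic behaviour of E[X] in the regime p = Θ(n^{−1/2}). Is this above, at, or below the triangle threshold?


Number of potential triangles: C(242, 3) = 2332880.
Each occurs with probability p³ ≈ (0.19285)³ ≈ 7.1720072e-03.
By linearity: E[X] = C(242, 3)·p³ ≈ 2332880 · 7.1720072e-03 ≈ 16731.43209.
Since α = 1/2 < 1, p = c/n^{1/2} ≫ 1/n is above the triangle threshold p ~ 1/n. Asymptotically E[X] ~ (c³/6)·n^{3(1−α)} = (3³/6)·n^{1.5} → ∞; triangles are abundant w.h.p.

E[X] ≈ 16731.43209; in regime p = Θ(1/n^{1/2}) E[X] diverges (above the triangle threshold p ~ 1/n).


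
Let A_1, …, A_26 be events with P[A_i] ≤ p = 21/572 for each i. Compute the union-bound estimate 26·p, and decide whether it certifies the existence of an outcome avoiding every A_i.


Union bound: P[∪_{i=1}^{26} A_i] ≤ Σ_i P[A_i] ≤ 26·p = 26·(21/572) = 21/22.
Numerically: 21/22 ≈ 0.9545455.
Is 21/22 < 1? YES.
Since P[∪ A_i] ≤ 21/22 < 1, the complement has P[∩ A_i^c] ≥ 1 − 21/22 = 1/22 > 0, so some outcome avoids every A_i.

26·p = 21/22 ≈ 0.9545455; existence CERTIFIED by the union bound.


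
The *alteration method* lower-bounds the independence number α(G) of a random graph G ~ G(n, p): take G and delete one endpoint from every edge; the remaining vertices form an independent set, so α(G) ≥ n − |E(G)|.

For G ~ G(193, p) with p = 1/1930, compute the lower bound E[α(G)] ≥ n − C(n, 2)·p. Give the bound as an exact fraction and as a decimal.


E[|E(G)|] = C(193, 2)·p = 18528 · (1/1930) = 48/5.
E[α(G)] ≥ n − E[|E(G)|] = 193 − 48/5 = 917/5.
Numerically: ≈ 183.400000.
(This is only a lower bound; the true E[α(G)] may be larger.)

E[α(G)] ≥ 917/5 ≈ 183.400000.


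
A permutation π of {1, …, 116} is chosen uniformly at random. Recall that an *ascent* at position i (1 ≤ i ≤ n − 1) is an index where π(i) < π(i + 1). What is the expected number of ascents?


Write X = Σ X_I over i = 1, …, 115, with X_I the indicator of one ascent.
There are 115 indicators.
For each fixed i, the pair (π(i), π(i+1)) is a uniformly random ordered pair of distinct values from {1, …, 116}; by symmetry P[π(i) < π(i+1)] = 1/2.
By linearity: E[X] = 115 · (1/2) = (116 − 1) · (1/2) = 115/2 ≈ 57.500.

E[X] = 115/2 = 57.500.


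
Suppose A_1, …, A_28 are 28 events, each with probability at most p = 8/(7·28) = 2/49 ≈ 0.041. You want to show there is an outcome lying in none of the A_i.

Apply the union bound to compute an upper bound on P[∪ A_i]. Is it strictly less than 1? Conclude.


Union bound: P[∪_{i=1}^{28} A_i] ≤ Σ_i P[A_i] ≤ 28·p = 28·(2/49) = 8/7.
Numerically: 8/7 ≈ 1.143.
Is 8/7 < 1? NO.
Since the bound 8/7 is ≥ 1, the union bound is uninformative here; it does NOT by itself certify existence.

28·p = 8/7 ≈ 1.143; existence NOT certified by the union bound.


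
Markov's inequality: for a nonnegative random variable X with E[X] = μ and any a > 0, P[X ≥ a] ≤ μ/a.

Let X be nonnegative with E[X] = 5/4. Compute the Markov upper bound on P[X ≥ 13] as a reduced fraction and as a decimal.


μ = E[X] = 5/4, a = 13.
Markov: P[X ≥ 13] ≤ μ/a = (5/4)/13 = 5/52.
Numerically: ≈ 0.0962.
(Since a = 13 > μ = 1.2500, the bound 5/52 is < 1 and informative.)

P[X ≥ 13] ≤ 5/52 ≈ 0.0962.


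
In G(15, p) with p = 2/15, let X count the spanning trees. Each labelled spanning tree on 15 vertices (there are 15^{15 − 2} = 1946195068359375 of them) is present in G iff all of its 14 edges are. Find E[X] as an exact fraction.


K_15 has 15^{15 − 2} = 1946195068359375 labelled spanning trees.
For each such spanning tree H, let X_H = 1 if all 14 edges of H are present in G. Then P[X_H = 1] = p^{14} = (2/15)^{14} = 16384/29192926025390625.
By linearity of expectation: E[X] = Σ_H E[X_H] = 1946195068359375 · p^{14} = 1946195068359375 · 16384/29192926025390625 = 16384/15.
Numerically: E[X] ≈ 1092.3.

E[X] = 1946195068359375 · (2/15)^{14} = 16384/15 ≈ 1092.3.


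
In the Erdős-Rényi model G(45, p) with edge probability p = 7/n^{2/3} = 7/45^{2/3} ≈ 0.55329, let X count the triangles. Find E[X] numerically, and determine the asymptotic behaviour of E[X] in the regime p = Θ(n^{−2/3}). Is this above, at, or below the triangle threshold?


Number of potential triangles: C(45, 3) = 14190.
Each occurs with probability p³ ≈ (0.55329)³ ≈ 1.6938272e-01.
By linearity: E[X] = C(45, 3)·p³ ≈ 14190 · 1.6938272e-01 ≈ 2403.54074.
Since α = 2/3 < 1, p = c/n^{2/3} ≫ 1/n is above the triangle threshold p ~ 1/n. Asymptotically E[X] ~ (c³/6)·n^{3(1−α)} = (7³/6)·n^{1} → ∞; triangles are abundant w.h.p.

E[X] ≈ 2403.54074; in regime p = Θ(1/n^{2/3}) E[X] diverges (above the triangle threshold p ~ 1/n).


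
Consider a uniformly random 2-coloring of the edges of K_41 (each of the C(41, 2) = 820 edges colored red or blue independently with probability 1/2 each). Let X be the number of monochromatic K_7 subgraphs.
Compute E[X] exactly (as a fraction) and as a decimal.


Let X = Σ_S X_S over the C(41, 7) = 22481940 subsets S of size 7, where X_S = 1 if the K_7 on S is monochromatic.
For a fixed S, the K_7 on S has C(7, 2) = 21 edges. P[all 21 edges red] = (1/2)^21, and likewise for blue, so P[monochromatic] = 2·(1/2)^21 = 2^{1 − 21} = 1/1048576.
By linearity: E[X] = C(41, 7) · 2^{1 − 21} = 22481940 · 1/1048576 = 5620485/262144.
Numerically: E[X] ≈ 21.440.

E[X] = C(41,7)·2^(1−C(7,2)) = 5620485/262144 ≈ 21.440.


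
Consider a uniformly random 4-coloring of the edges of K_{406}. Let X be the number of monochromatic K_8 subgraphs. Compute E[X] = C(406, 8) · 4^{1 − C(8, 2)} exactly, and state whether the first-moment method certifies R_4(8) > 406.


E[X] = C(406, 8) · 4^{1 − 28} = 17082453897995850 · 4^{−27} = 17082453897995850/18014398509481984.
As a reduced fraction: E[X] = 8541226948997925/9007199254740992 ≈ 0.948267.
Is E[X] < 1? YES.
Since E[X] < 1, there exists a 4-coloring of K_{406} with no monochromatic K_8; hence R_4(8) > 406.

E[X] = 8541226948997925/9007199254740992 ≈ 0.948267; E[X] < 1, so R_4(8) > 406.


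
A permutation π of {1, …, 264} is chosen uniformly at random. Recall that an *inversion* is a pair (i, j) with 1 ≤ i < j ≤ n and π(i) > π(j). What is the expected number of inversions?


Write X = Σ X_I over the C(264, 2) = 34716 pairs i < j, with X_I the indicator of one inversion.
There are 34716 indicators.
For each fixed pair i < j, the values π(i) and π(j) are two distinct elements of {1, …, 264} in uniformly random order; by symmetry P[π(i) > π(j)] = 1/2.
By linearity: E[X] = 34716 · (1/2) = C(264, 2) · (1/2) = 34716/2 = 17358 ≈ 17358.000000.

E[X] = 17358 = 17358.000000.


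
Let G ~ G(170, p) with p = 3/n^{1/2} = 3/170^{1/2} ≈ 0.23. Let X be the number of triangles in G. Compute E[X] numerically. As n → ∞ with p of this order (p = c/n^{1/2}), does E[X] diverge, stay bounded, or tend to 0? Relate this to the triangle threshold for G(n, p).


Number of potential triangles: C(170, 3) = 804440.
Each occurs with probability p³ ≈ (0.23)³ ≈ 1.21812e-02.
By linearity: E[X] = C(170, 3)·p³ ≈ 804440 · 1.21812e-02 ≈ 9799.051.
Since α = 1/2 < 1, p = c/n^{1/2} ≫ 1/n is above the triangle threshold p ~ 1/n. Asymptotically E[X] ~ (c³/6)·n^{3(1−α)} = (3³/6)·n^{1.5} → ∞; triangles are abundant w.h.p.

E[X] ≈ 9799.051; in regime p = Θ(1/n^{1/2}) E[X] diverges (above the triangle threshold p ~ 1/n).


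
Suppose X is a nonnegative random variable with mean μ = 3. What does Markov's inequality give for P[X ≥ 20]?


μ = E[X] = 3, a = 20.
Markov: P[X ≥ 20] ≤ μ/a = (3)/20 = 3/20.
Numerically: ≈ 0.150.
(Since a = 20 > μ = 3.000, the bound 3/20 is < 1 and informative.)

P[X ≥ 20] ≤ 3/20 ≈ 0.150.


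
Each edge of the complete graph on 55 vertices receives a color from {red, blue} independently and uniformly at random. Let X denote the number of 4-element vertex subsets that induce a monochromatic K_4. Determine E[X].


Let X = Σ_S X_S over the C(55, 4) = 341055 subsets S of size 4, where X_S = 1 if the K_4 on S is monochromatic.
For a fixed S, the K_4 on S has C(4, 2) = 6 edges. P[all 6 edges red] = (1/2)^6, and likewise for blue, so P[monochromatic] = 2·(1/2)^6 = 2^{1 − 6} = 1/32.
By linearity: E[X] = C(55, 4) · 2^{1 − 6} = 341055 · 1/32 = 341055/32.
Numerically: E[X] ≈ 10657.968750.

E[X] = C(55,4)·2^(1−C(4,2)) = 341055/32 ≈ 10657.968750.


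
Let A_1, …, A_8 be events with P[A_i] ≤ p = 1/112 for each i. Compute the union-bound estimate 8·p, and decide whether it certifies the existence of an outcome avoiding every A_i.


Union bound: P[∪_{i=1}^{8} A_i] ≤ Σ_i P[A_i] ≤ 8·p = 8·(1/112) = 1/14.
Numerically: 1/14 ≈ 0.0714286.
Is 1/14 < 1? YES.
Since P[∪ A_i] ≤ 1/14 < 1, the complement has P[∩ A_i^c] ≥ 1 − 1/14 = 13/14 > 0, so some outcome avoids every A_i.

8·p = 1/14 ≈ 0.0714286; existence CERTIFIED by the union bound.


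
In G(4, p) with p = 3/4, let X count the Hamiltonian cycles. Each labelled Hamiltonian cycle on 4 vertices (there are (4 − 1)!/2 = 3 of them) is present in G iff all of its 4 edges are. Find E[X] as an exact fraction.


K_4 has (4 − 1)!/2 = 3 labelled Hamiltonian cycles.
For each such Hamiltonian cycle H, let X_H = 1 if all 4 edges of H are present in G. Then P[X_H = 1] = p^{4} = (3/4)^{4} = 81/256.
Summing the indicators: E[X] = Σ_H E[X_H] = 3 · p^{4} = 3 · 81/256 = 243/256.
Numerically: E[X] ≈ 0.9492.

E[X] = 3 · (3/4)^{4} = 243/256 ≈ 0.9492.


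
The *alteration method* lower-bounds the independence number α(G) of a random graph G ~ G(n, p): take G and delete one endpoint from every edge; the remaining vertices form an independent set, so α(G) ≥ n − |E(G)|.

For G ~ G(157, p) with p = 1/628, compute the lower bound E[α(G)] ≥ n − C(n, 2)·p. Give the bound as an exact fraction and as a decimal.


E[|E(G)|] = C(157, 2)·p = 12246 · (1/628) = 39/2.
E[α(G)] ≥ n − E[|E(G)|] = 157 − 39/2 = 275/2.
Numerically: ≈ 137.5000.
(This is only a lower bound; the true E[α(G)] may be larger.)

E[α(G)] ≥ 275/2 ≈ 137.5000.


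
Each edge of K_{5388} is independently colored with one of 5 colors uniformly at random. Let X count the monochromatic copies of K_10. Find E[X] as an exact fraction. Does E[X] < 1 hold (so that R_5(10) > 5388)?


E[X] = C(5388, 10) · 5^{1 − 45} = 5634865093375880654852250419586 · 5^{−44} = 5634865093375880654852250419586/5684341886080801486968994140625.
As a reduced fraction: E[X] = 5634865093375880654852250419586/5684341886080801486968994140625 ≈ 0.991.
Is E[X] < 1? YES.
Since E[X] < 1, there exists a 5-coloring of K_{5388} with no monochromatic K_10; hence R_5(10) > 5388.

E[X] = 5634865093375880654852250419586/5684341886080801486968994140625 ≈ 0.991; E[X] < 1, so R_5(10) > 5388.


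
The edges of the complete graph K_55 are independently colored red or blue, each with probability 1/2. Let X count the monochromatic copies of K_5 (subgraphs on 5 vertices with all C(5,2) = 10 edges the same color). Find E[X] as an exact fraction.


Let X = Σ_S X_S over the C(55, 5) = 3478761 subsets S of size 5, where X_S = 1 if the K_5 on S is monochromatic.
For a fixed S, the K_5 on S has C(5, 2) = 10 edges. P[all 10 edges red] = (1/2)^10, and likewise for blue, so P[monochromatic] = 2·(1/2)^10 = 2^{1 − 10} = 1/512.
Summing: E[X] = C(55, 5) · 2^{1 − 10} = 3478761 · 1/512 = 3478761/512.
Numerically: E[X] ≈ 6794.45508.

E[X] = C(55,5)·2^(1−C(5,2)) = 3478761/512 ≈ 6794.45508.


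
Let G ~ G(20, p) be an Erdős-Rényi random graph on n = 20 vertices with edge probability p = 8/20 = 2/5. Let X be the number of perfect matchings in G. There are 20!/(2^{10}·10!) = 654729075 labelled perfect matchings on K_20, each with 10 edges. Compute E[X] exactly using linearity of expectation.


K_20 has 20!/(2^{10}·10!) = 654729075 labelled perfect matchings.
For each such perfect matching H, let X_H = 1 if all 10 edges of H are present in G. Then P[X_H = 1] = p^{10} = (2/5)^{10} = 1024/9765625.
Summing the indicators: E[X] = Σ_H E[X_H] = 654729075 · p^{10} = 654729075 · 1024/9765625 = 26817702912/390625.
Numerically: E[X] ≈ 68653.

E[X] = 654729075 · (2/5)^{10} = 26817702912/390625 ≈ 68653.


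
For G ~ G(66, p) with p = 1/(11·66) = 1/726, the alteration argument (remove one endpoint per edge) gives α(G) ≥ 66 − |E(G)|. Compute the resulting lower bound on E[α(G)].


E[|E(G)|] = C(66, 2)·p = 2145 · (1/726) = 65/22.
E[α(G)] ≥ n − E[|E(G)|] = 66 − 65/22 = 1387/22.
Numerically: ≈ 63.045455.
(This is only a lower bound; the true E[α(G)] may be larger.)

E[α(G)] ≥ 1387/22 ≈ 63.045455.


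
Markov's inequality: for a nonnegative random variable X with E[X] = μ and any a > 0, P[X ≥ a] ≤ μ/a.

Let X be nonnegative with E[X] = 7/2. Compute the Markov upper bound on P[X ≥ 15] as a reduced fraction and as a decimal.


μ = E[X] = 7/2, a = 15.
Markov: P[X ≥ 15] ≤ μ/a = (7/2)/15 = 7/30.
Numerically: ≈ 0.233.
(Since a = 15 > μ = 3.500, the bound 7/30 is < 1 and informative.)

P[X ≥ 15] ≤ 7/30 ≈ 0.233.


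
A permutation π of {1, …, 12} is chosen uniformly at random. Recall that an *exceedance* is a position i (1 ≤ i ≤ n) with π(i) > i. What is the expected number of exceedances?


Write X = Σ_{i=1}^{12} X_i, where X_i = 1_{π(i) > i}.
For each fixed i, π(i) is uniform over {1, …, 12} (marginal of a uniform permutation), so P[π(i) > i] = (n − i)/n. Summing: Σ_{i=1}^{12} (n − i)/n = (0 + 1 + … + 11)/12 = 12(12 − 1)/(2·12) = (12 − 1)/2.
Hence E[X] = Σ_{i=1}^{12} (12 − i)/12 = 11/2 ≈ 5.5000.

E[X] = 11/2 = 5.5000.


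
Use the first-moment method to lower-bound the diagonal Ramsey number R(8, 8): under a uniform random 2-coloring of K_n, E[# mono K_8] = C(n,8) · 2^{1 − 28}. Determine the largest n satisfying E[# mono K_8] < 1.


We need C(n, 8) · 2^{1 − 28} < 1, i.e. C(n, 8) < 2^{28 − 1} = 134217728.
Check values of n near the boundary:
  n = 36: C(36, 8) = 30260340; 30260340 < 134217728? YES
  n = 37: C(37, 8) = 38608020; 38608020 < 134217728? YES
  n = 38: C(38, 8) = 48903492; 48903492 < 134217728? YES
  n = 39: C(39, 8) = 61523748; 61523748 < 134217728? YES
  n = 40: C(40, 8) = 76904685; 76904685 < 134217728? YES
  n = 41: C(41, 8) = 95548245; 95548245 < 134217728? YES
  n = 42: C(42, 8) = 118030185; 118030185 < 134217728? YES
  n = 43: C(43, 8) = 145008513; 145008513 < 134217728? NO
  n = 44: C(44, 8) = 177232627; 177232627 < 134217728? NO
  n = 45: C(45, 8) = 215553195; 215553195 < 134217728? NO
The largest n with C(n, 8) < 134217728 is n = 42 (where E[X] = 118030185/134217728 ≈ 0.8793934). Hence R(8, 8) > 42, i.e. R(8, 8) ≥ 43.

Largest n = 42; hence R(8, 8) > 42.


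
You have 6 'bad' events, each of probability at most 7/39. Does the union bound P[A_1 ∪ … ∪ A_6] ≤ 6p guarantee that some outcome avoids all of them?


Union bound: P[∪_{i=1}^{6} A_i] ≤ Σ_i P[A_i] ≤ 6·p = 6·(7/39) = 14/13.
Numerically: 14/13 ≈ 1.076923.
Is 14/13 < 1? NO.
Since the bound 14/13 is ≥ 1, the union bound is uninformative here; it does NOT by itself certify existence.

6·p = 14/13 ≈ 1.076923; existence NOT certified by the union bound.


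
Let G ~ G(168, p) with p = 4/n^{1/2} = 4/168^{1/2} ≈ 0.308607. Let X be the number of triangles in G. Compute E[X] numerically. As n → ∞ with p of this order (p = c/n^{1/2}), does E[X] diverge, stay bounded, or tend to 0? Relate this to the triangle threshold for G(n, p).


Number of potential triangles: C(168, 3) = 776216.
Each occurs with probability p³ ≈ (0.308607)³ ≈ 2.93911143e-02.
By linearity: E[X] = C(168, 3)·p³ ≈ 776216 · 2.93911143e-02 ≈ 22813.853161.
Since α = 1/2 < 1, p = c/n^{1/2} ≫ 1/n is above the triangle threshold p ~ 1/n. Asymptotically E[X] ~ (c³/6)·n^{3(1−α)} = (4³/6)·n^{1.5} → ∞; triangles are abundant w.h.p.

E[X] ≈ 22813.853161; in regime p = Θ(1/n^{1/2}) E[X] diverges (above the triangle threshold p ~ 1/n).


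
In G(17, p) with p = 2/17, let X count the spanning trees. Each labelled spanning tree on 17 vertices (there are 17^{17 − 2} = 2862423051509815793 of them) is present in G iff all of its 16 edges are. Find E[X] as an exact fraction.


K_17 has 17^{17 − 2} = 2862423051509815793 labelled spanning trees.
For each such spanning tree H, let X_H = 1 if all 16 edges of H are present in G. Then P[X_H = 1] = p^{16} = (2/17)^{16} = 65536/48661191875666868481.
By linearity of expectation: E[X] = Σ_H E[X_H] = 2862423051509815793 · p^{16} = 2862423051509815793 · 65536/48661191875666868481 = 65536/17.
Numerically: E[X] ≈ 3.86e+03.

E[X] = 2862423051509815793 · (2/17)^{16} = 65536/17 ≈ 3.86e+03.


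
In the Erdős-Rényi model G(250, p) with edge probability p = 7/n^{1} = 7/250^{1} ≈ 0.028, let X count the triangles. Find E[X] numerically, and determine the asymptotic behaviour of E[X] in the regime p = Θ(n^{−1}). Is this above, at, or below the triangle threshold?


Number of potential triangles: C(250, 3) = 2573000.
Each occurs with probability p³ ≈ (0.028)³ ≈ 2.1952000e-05.
By linearity: E[X] = C(250, 3)·p³ ≈ 2573000 · 2.1952000e-05 ≈ 56.48250.
Here α = 1, so p = 7/n is exactly at the triangle threshold p ~ 1/n. Asymptotically E[X] → c³/6 = 7³/6 = 343/6 ≈ 57.16667, a bounded constant. In this regime the triangle count is asymptotically Poisson(c³/6).

E[X] ≈ 56.48250; in regime p = Θ(1/n^{1}) E[X] stays bounded (at the triangle threshold p ~ 1/n).


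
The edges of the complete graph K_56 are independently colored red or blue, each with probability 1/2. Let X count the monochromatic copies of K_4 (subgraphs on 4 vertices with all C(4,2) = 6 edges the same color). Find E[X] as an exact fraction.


Let X = Σ_S X_S over the C(56, 4) = 367290 subsets S of size 4, where X_S = 1 if the K_4 on S is monochromatic.
For a fixed S, the K_4 on S has C(4, 2) = 6 edges. P[all 6 edges red] = (1/2)^6, and likewise for blue, so P[monochromatic] = 2·(1/2)^6 = 2^{1 − 6} = 1/32.
By linearity: E[X] = C(56, 4) · 2^{1 − 6} = 367290 · 1/32 = 183645/16.
Numerically: E[X] ≈ 11477.812500.

E[X] = C(56,4)·2^(1−C(4,2)) = 183645/16 ≈ 11477.812500.


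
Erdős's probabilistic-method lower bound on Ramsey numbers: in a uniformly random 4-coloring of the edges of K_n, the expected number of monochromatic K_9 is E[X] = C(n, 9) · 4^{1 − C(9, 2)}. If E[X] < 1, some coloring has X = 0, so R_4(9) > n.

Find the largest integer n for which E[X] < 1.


We need C(n, 9) · 4^{1 − 36} < 1, i.e. C(n, 9) < 4^{36 − 1} = 1180591620717411303424.
Check values of n near the boundary:
  n = 911: C(911, 9) = 1144686900492291197405; 1144686900492291197405 < 1180591620717411303424? YES
  n = 912: C(912, 9) = 1156095740032081475120; 1156095740032081475120 < 1180591620717411303424? YES
  n = 913: C(913, 9) = 1167605542753639808390; 1167605542753639808390 < 1180591620717411303424? YES
  n = 914: C(914, 9) = 1179217089587653905932; 1179217089587653905932 < 1180591620717411303424? YES
  n = 915: C(915, 9) = 1190931166636537885130; 1190931166636537885130 < 1180591620717411303424? NO
  n = 916: C(916, 9) = 1202748565202942340440; 1202748565202942340440 < 1180591620717411303424? NO
  n = 917: C(917, 9) = 1214670081818390006810; 1214670081818390006810 < 1180591620717411303424? NO
The largest n with C(n, 9) < 1180591620717411303424 is n = 914 (where E[X] = 294804272396913476483/295147905179352825856 ≈ 0.999). Hence R_4(9) > 914, i.e. R_4(9) ≥ 915.

Largest n = 914; hence R_4(9) > 914.


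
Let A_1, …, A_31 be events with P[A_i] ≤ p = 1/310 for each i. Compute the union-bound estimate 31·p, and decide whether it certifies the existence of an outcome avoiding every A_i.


Union bound: P[∪_{i=1}^{31} A_i] ≤ Σ_i P[A_i] ≤ 31·p = 31·(1/310) = 1/10.
Numerically: 1/10 ≈ 0.10000.
Is 1/10 < 1? YES.
Since P[∪ A_i] ≤ 1/10 < 1, the complement has P[∩ A_i^c] ≥ 1 − 1/10 = 9/10 > 0, so some outcome avoids every A_i.

31·p = 1/10 ≈ 0.10000; existence CERTIFIED by the union bound.


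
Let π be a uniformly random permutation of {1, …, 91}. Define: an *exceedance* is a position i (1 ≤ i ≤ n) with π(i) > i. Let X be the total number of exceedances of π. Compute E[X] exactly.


Write X = Σ_{i=1}^{91} X_i, where X_i = 1_{π(i) > i}.
For each fixed i, π(i) is uniform over {1, …, 91} (marginal of a uniform permutation), so P[π(i) > i] = (n − i)/n. Summing: Σ_{i=1}^{91} (n − i)/n = (0 + 1 + … + 90)/91 = 91(91 − 1)/(2·91) = (91 − 1)/2.
Hence E[X] = Σ_{i=1}^{91} (91 − i)/91 = 45 ≈ 45.0000.

E[X] = 45 = 45.0000.


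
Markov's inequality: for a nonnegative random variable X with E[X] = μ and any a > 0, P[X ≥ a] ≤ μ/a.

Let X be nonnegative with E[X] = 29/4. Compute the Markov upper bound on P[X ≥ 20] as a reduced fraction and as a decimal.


μ = E[X] = 29/4, a = 20.
Markov: P[X ≥ 20] ≤ μ/a = (29/4)/20 = 29/80.
Numerically: ≈ 0.36250.
(Since a = 20 > μ = 7.25000, the bound 29/80 is < 1 and informative.)

P[X ≥ 20] ≤ 29/80 ≈ 0.36250.


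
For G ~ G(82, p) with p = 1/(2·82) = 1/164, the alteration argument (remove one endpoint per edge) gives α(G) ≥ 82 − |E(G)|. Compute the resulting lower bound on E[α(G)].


E[|E(G)|] = C(82, 2)·p = 3321 · (1/164) = 81/4.
E[α(G)] ≥ n − E[|E(G)|] = 82 − 81/4 = 247/4.
Numerically: ≈ 61.75000.
(This is only a lower bound; the true E[α(G)] may be larger.)

E[α(G)] ≥ 247/4 ≈ 61.75000.


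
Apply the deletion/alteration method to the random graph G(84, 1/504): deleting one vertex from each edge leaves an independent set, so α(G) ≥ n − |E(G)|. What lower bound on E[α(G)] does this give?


E[|E(G)|] = C(84, 2)·p = 3486 · (1/504) = 83/12.
E[α(G)] ≥ n − E[|E(G)|] = 84 − 83/12 = 925/12.
Numerically: ≈ 77.083.
(This is only a lower bound; the true E[α(G)] may be larger.)

E[α(G)] ≥ 925/12 ≈ 77.083.


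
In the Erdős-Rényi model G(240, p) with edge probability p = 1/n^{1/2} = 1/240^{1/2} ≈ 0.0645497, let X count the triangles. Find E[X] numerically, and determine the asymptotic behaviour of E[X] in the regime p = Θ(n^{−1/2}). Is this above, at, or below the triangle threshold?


Number of potential triangles: C(240, 3) = 2275280.
Each occurs with probability p³ ≈ (0.0645497)³ ≈ 2.68957177e-04.
By linearity: E[X] = C(240, 3)·p³ ≈ 2275280 · 2.68957177e-04 ≈ 611.952885.
Since α = 1/2 < 1, p = c/n^{1/2} ≫ 1/n is above the triangle threshold p ~ 1/n. Asymptotically E[X] ~ (c³/6)·n^{3(1−α)} = (1³/6)·n^{1.5} → ∞; triangles are abundant w.h.p.

E[X] ≈ 611.952885; in regime p = Θ(1/n^{1/2}) E[X] diverges (above the triangle threshold p ~ 1/n).


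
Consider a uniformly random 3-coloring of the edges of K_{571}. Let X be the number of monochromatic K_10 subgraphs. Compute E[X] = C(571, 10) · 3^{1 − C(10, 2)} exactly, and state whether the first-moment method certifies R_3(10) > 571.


E[X] = C(571, 10) · 3^{1 − 45} = 937951290893172842001 · 3^{−44} = 937951290893172842001/984770902183611232881.
As a reduced fraction: E[X] = 104216810099241426889/109418989131512359209 ≈ 0.9524563.
Is E[X] < 1? YES.
Since E[X] < 1, there exists a 3-coloring of K_{571} with no monochromatic K_10; hence R_3(10) > 571.

E[X] = 104216810099241426889/109418989131512359209 ≈ 0.9524563; E[X] < 1, so R_3(10) > 571.


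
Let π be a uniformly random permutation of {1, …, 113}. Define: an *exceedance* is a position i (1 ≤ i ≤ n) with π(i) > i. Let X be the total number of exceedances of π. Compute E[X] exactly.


Write X = Σ_{i=1}^{113} X_i, where X_i = 1_{π(i) > i}.
For each fixed i, π(i) is uniform over {1, …, 113} (marginal of a uniform permutation), so P[π(i) > i] = (n − i)/n. Summing: Σ_{i=1}^{113} (n − i)/n = (0 + 1 + … + 112)/113 = 113(113 − 1)/(2·113) = (113 − 1)/2.
Hence E[X] = Σ_{i=1}^{113} (113 − i)/113 = 56 ≈ 56.000.

E[X] = 56 = 56.000.


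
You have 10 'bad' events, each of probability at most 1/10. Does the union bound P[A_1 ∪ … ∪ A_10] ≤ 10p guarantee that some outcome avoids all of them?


Union bound: P[∪_{i=1}^{10} A_i] ≤ Σ_i P[A_i] ≤ 10·p = 10·(1/10) = 1.
Numerically: 1 ≈ 1.000.
Is 1 < 1? NO.
Since the bound 1 is ≥ 1, the union bound is uninformative here; it does NOT by itself certify existence.

10·p = 1 ≈ 1.000; existence NOT certified by the union bound.


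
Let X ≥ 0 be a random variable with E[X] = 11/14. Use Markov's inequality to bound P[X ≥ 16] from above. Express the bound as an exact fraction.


μ = E[X] = 11/14, a = 16.
Markov: P[X ≥ 16] ≤ μ/a = (11/14)/16 = 11/224.
Numerically: ≈ 0.0491.
(Since a = 16 > μ = 0.7857, the bound 11/224 is < 1 and informative.)

P[X ≥ 16] ≤ 11/224 ≈ 0.0491.


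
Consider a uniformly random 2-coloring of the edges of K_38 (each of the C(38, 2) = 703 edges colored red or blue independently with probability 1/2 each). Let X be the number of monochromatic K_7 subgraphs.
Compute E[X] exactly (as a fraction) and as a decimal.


Let X = Σ_S X_S over the C(38, 7) = 12620256 subsets S of size 7, where X_S = 1 if the K_7 on S is monochromatic.
For a fixed S, the K_7 on S has C(7, 2) = 21 edges. P[all 21 edges red] = (1/2)^21, and likewise for blue, so P[monochromatic] = 2·(1/2)^21 = 2^{1 − 21} = 1/1048576.
By linearity of expectation: E[X] = C(38, 7) · 2^{1 − 21} = 12620256 · 1/1048576 = 394383/32768.
Numerically: E[X] ≈ 12.0356.

E[X] = C(38,7)·2^(1−C(7,2)) = 394383/32768 ≈ 12.0356.


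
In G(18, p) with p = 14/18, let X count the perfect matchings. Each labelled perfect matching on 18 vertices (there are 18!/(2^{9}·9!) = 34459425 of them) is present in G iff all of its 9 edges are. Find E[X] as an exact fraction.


K_18 has 18!/(2^{9}·9!) = 34459425 labelled perfect matchings.
For each such perfect matching H, let X_H = 1 if all 9 edges of H are present in G. Then P[X_H = 1] = p^{9} = (7/9)^{9} = 40353607/387420489.
By linearity: E[X] = Σ_H E[X_H] = 34459425 · p^{9} = 34459425 · 40353607/387420489 = 17167433257975/4782969.
Numerically: E[X] ≈ 3.5893e+06.

E[X] = 34459425 · (7/9)^{9} = 17167433257975/4782969 ≈ 3.5893e+06.


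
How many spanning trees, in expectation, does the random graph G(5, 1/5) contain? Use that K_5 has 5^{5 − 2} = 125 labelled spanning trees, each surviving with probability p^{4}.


K_5 has 5^{5 − 2} = 125 labelled spanning trees.
For each such spanning tree H, let X_H = 1 if all 4 edges of H are present in G. Then P[X_H = 1] = p^{4} = (1/5)^{4} = 1/625.
Summing the indicators: E[X] = Σ_H E[X_H] = 125 · p^{4} = 125 · 1/625 = 1/5.
Numerically: E[X] ≈ 0.2.

E[X] = 125 · (1/5)^{4} = 1/5 ≈ 0.2.


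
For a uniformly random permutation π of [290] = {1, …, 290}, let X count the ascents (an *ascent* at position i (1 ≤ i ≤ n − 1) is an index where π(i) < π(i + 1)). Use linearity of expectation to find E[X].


Write X = Σ X_I over i = 1, …, 289, with X_I the indicator of one ascent.
There are 289 indicators.
For each fixed i, the pair (π(i), π(i+1)) is a uniformly random ordered pair of distinct values from {1, …, 290}; by symmetry P[π(i) < π(i+1)] = 1/2.
By linearity: E[X] = 289 · (1/2) = (290 − 1) · (1/2) = 289/2 ≈ 144.50000.

E[X] = 289/2 = 144.50000.


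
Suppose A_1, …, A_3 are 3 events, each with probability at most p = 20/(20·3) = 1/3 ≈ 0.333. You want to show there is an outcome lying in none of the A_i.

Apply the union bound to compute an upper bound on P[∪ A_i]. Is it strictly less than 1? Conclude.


Union bound: P[∪_{i=1}^{3} A_i] ≤ Σ_i P[A_i] ≤ 3·p = 3·(1/3) = 1.
Numerically: 1 ≈ 1.000.
Is 1 < 1? NO.
Since the bound 1 is ≥ 1, the union bound is uninformative here; it does NOT by itself certify existence.

3·p = 1 ≈ 1.000; existence NOT certified by the union bound.


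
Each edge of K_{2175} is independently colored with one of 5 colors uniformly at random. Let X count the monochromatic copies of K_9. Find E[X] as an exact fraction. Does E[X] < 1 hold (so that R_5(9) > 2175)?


E[X] = C(2175, 9) · 5^{1 − 36} = 2952382442121838483046575 · 5^{−35} = 2952382442121838483046575/2910383045673370361328125.
As a reduced fraction: E[X] = 118095297684873539321863/116415321826934814453125 ≈ 1.0144309.
Is E[X] < 1? NO.
Since E[X] ≥ 1, the first-moment bound is inconclusive at n = 2175; it does NOT by itself certify R_5(9) > 2175.

E[X] = 118095297684873539321863/116415321826934814453125 ≈ 1.0144309; E[X] ≥ 1; first-moment method inconclusive here.


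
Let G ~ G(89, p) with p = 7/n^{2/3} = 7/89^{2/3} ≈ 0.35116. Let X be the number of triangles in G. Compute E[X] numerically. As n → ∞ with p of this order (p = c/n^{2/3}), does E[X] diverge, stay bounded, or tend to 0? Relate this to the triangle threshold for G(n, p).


Number of potential triangles: C(89, 3) = 113564.
Each occurs with probability p³ ≈ (0.35116)³ ≈ 4.3302613e-02.
By linearity: E[X] = C(89, 3)·p³ ≈ 113564 · 4.3302613e-02 ≈ 4917.61798.
Since α = 2/3 < 1, p = c/n^{2/3} ≫ 1/n is above the triangle threshold p ~ 1/n. Asymptotically E[X] ~ (c³/6)·n^{3(1−α)} = (7³/6)·n^{1} → ∞; triangles are abundant w.h.p.

E[X] ≈ 4917.61798; in regime p = Θ(1/n^{2/3}) E[X] diverges (above the triangle threshold p ~ 1/n).
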